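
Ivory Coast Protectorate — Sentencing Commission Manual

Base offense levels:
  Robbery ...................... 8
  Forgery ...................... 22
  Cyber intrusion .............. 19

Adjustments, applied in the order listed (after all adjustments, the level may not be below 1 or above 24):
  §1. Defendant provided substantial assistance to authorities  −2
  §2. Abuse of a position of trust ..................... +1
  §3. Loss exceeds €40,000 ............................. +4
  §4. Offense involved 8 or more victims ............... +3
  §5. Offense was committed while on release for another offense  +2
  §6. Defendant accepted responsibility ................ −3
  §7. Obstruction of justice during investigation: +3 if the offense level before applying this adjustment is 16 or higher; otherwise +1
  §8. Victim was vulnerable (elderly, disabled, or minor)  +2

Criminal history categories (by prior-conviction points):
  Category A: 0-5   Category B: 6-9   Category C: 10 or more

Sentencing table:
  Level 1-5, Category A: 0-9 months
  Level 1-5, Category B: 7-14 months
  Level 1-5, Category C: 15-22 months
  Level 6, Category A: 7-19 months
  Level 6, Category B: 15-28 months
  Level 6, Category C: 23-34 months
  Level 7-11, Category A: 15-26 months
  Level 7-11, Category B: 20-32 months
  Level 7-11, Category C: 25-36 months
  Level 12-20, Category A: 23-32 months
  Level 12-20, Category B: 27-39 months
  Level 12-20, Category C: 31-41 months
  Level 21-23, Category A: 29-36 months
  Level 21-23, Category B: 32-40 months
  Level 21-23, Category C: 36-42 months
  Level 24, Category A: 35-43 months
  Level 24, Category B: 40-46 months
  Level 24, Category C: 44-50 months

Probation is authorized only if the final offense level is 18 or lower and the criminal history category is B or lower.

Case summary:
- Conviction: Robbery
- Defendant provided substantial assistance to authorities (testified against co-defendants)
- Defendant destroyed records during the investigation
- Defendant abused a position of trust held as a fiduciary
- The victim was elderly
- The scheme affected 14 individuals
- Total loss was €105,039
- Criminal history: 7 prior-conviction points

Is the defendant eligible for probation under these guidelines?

Base offense level for robbery: 8.
§1 applies: 8 − 2 = 6.
§2 applies: 6 + 1 = 7.
§3 applies: 7 + 4 = 11.
§4 applies: 11 + 3 = 14.
§6 does not apply.
§7 applies (level before this adjustment is 14 < 16, so +1): 14 + 1 = 15.
§8 applies: 15 + 2 = 17.
Final offense level: 17.
Criminal history: 7 prior points → Category B (6-9).
Level 17 falls in the 12-20 band.
Grid: Level 12-20 × Category B = 27-39 months.
Probation check: level 17 ≤ 18 and category B ≤ B → eligible.

Yes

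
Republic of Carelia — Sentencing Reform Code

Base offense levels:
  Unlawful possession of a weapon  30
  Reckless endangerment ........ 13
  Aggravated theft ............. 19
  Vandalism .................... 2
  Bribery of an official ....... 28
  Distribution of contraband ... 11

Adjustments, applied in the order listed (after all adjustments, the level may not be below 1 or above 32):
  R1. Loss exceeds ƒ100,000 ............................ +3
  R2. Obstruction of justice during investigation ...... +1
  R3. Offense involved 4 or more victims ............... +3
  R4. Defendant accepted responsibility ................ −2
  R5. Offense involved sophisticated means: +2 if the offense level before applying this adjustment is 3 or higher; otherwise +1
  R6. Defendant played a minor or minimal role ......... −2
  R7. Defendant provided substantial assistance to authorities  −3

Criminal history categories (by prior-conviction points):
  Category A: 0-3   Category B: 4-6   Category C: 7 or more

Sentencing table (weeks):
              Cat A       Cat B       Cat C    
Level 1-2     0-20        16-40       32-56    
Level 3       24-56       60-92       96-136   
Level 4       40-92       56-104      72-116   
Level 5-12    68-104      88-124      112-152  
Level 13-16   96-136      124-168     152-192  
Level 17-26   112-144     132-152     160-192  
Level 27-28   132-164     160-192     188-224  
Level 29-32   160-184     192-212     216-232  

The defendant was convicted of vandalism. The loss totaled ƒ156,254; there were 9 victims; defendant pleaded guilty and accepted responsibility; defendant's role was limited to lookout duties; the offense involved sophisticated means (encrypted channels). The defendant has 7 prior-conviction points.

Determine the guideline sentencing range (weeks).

112-152 weeks

Base offense level for vandalism: 2.
R1 applies: 2 + 3 = 5.
R3 applies: 5 + 3 = 8.
R4 applies: 8 − 2 = 6.
R5 applies (level before this adjustment is 6 ≥ 3, so +2): 6 + 2 = 8.
R6 applies: 8 − 2 = 6.
R7 does not apply.
Final offense level: 6.
Criminal history: 7 prior points → Category C (7+).
Level 6 falls in the 5-12 band.
Grid: Level 5-12 × Category C = 112-152 weeks.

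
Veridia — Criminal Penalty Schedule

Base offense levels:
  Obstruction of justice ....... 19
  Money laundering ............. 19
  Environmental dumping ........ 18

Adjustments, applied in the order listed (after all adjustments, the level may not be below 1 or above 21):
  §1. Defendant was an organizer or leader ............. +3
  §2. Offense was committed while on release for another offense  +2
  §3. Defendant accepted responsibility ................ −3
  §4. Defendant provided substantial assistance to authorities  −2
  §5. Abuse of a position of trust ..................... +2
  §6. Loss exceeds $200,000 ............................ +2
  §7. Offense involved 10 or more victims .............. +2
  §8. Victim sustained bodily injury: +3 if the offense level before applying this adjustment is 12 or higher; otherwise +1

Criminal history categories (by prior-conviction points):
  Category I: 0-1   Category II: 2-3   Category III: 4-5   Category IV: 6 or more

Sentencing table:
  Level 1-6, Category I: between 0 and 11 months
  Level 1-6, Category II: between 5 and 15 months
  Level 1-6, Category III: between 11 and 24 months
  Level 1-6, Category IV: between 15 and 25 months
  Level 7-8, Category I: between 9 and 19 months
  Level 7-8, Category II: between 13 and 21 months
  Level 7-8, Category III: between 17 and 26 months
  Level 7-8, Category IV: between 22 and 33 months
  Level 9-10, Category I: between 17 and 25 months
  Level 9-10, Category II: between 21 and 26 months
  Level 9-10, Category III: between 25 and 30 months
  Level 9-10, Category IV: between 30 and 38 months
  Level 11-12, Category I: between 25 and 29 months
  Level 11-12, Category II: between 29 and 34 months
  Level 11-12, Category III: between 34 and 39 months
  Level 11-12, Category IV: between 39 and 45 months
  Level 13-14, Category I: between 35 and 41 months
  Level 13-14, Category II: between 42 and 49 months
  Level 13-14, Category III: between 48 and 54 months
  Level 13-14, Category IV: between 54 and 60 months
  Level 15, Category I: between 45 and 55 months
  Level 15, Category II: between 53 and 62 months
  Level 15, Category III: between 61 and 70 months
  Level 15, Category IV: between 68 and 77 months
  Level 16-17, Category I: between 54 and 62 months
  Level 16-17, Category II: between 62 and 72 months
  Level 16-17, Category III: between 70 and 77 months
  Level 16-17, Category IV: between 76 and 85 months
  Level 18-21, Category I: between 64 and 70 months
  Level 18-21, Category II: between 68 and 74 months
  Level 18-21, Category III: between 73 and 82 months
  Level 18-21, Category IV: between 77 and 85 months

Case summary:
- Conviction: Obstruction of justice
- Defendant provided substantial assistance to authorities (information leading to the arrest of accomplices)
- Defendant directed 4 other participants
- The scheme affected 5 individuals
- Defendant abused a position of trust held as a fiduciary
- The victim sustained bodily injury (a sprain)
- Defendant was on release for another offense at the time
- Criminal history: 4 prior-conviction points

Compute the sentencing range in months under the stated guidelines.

Base offense level for obstruction of justice: 19.
§1 applies: 19 + 3 = 22.
§2 applies: 22 + 2 = 24.
§4 applies: 24 − 2 = 22.
§5 applies: 22 + 2 = 24.
§6 does not apply.
§7 does not apply.
§8 applies (level before this adjustment is 24 ≥ 12, so +3): 24 + 3 = 27.
Level 27 exceeds the maximum of 21; capped at 21.
Final offense level: 21.
Criminal history: 4 prior points → Category III (4-5).
Level 21 falls in the 18-21 band.
Grid: Level 18-21 × Category III = 73-82 months.

73-82 months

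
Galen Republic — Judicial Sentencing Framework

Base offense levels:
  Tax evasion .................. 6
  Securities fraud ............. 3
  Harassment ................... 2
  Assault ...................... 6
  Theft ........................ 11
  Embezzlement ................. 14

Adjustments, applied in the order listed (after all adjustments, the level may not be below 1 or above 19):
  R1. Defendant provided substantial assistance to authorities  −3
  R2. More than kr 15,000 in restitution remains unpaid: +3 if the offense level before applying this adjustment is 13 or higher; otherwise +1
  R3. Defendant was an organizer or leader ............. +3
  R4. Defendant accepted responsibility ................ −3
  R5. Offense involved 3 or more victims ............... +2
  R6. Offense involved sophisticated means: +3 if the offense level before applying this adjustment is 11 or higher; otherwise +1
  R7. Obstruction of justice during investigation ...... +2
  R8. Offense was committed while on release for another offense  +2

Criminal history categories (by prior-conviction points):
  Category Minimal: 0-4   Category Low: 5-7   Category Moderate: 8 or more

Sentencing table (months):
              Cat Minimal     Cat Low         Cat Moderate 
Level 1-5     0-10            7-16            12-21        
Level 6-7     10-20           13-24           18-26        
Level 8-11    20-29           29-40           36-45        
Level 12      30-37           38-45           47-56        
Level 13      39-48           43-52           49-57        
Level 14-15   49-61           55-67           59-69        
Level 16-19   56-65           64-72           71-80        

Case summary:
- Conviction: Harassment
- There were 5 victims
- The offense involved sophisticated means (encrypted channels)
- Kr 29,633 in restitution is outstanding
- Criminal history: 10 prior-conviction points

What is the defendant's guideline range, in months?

Base offense level for harassment: 2.
R1 does not apply.
R2 applies (level before this adjustment is 2 < 13, so +1): 2 + 1 = 3.
R3 does not apply.
R5 applies: 3 + 2 = 5.
R6 applies (level before this adjustment is 5 < 11, so +1): 5 + 1 = 6.
R7 does not apply.
Final offense level: 6.
Criminal history: 10 prior points → Category Moderate (8+).
Level 6 falls in the 6-7 band.
Grid: Level 6-7 × Category Moderate = 18-26 months.

18-26 months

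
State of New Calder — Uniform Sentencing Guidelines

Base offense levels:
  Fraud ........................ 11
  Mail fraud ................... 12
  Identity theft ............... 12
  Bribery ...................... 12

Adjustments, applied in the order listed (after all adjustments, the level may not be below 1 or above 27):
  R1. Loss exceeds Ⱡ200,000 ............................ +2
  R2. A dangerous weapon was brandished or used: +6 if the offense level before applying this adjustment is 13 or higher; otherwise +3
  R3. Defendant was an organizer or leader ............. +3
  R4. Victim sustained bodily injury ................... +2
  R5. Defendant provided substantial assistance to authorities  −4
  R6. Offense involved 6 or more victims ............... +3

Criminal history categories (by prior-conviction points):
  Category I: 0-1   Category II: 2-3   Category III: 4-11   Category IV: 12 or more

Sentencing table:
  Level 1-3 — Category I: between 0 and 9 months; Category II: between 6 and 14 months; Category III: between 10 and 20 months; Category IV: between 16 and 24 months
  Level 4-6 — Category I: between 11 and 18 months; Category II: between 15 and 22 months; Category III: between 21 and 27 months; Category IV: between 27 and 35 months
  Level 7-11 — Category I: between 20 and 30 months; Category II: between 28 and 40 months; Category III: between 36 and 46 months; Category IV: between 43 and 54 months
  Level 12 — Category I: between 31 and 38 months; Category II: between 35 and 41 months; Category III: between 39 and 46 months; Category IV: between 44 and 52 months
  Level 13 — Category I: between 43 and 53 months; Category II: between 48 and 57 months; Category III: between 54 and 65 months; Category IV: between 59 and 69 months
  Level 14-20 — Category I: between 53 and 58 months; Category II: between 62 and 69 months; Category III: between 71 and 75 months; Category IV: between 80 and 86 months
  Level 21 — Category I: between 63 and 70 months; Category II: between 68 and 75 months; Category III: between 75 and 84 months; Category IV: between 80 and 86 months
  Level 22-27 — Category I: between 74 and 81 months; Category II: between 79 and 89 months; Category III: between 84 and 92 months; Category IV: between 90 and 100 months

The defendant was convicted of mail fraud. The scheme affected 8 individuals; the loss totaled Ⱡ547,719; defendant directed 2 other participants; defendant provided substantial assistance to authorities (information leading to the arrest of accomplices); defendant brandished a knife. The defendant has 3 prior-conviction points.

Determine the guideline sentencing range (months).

Base offense level for mail fraud: 12.
R1 applies: 12 + 2 = 14.
R2 applies (level before this adjustment is 14 ≥ 13, so +6): 14 + 6 = 20.
R3 applies: 20 + 3 = 23.
R4 does not apply.
R5 applies: 23 − 4 = 19.
R6 applies: 19 + 3 = 22.
Final offense level: 22.
Criminal history: 3 prior points → Category II (2-3).
Level 22 falls in the 22-27 band.
Grid: Level 22-27 × Category II = 79-89 months.

79-89 months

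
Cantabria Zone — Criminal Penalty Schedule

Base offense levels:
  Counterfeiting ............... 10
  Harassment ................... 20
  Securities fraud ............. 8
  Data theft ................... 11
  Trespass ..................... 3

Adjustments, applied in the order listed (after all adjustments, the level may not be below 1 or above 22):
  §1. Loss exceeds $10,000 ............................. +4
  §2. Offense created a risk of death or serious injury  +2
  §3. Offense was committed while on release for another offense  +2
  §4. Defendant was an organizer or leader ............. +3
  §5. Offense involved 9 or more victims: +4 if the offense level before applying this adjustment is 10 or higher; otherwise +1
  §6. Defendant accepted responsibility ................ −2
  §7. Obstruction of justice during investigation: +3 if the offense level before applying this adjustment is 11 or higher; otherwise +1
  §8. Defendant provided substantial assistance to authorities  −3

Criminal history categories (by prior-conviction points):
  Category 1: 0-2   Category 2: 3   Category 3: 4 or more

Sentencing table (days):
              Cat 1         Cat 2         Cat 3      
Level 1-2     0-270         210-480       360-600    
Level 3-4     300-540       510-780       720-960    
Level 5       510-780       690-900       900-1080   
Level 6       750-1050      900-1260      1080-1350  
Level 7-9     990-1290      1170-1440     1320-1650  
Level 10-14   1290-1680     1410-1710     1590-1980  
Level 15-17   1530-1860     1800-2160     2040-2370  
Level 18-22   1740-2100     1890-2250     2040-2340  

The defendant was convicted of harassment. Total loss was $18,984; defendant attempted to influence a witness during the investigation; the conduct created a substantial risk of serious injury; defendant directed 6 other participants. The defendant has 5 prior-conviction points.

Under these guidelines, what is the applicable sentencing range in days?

Base offense level for harassment: 20.
§1 applies: 20 + 4 = 24.
§2 applies: 24 + 2 = 26.
§4 applies: 26 + 3 = 29.
§6 does not apply.
§7 applies (level before this adjustment is 29 ≥ 11, so +3): 29 + 3 = 32.
§8 does not apply.
Level 32 exceeds the maximum of 22; capped at 22.
Final offense level: 22.
Criminal history: 5 prior points → Category 3 (4+).
Level 22 falls in the 18-22 band.
Grid: Level 18-22 × Category 3 = 2040-2340 days.

2040-2340 days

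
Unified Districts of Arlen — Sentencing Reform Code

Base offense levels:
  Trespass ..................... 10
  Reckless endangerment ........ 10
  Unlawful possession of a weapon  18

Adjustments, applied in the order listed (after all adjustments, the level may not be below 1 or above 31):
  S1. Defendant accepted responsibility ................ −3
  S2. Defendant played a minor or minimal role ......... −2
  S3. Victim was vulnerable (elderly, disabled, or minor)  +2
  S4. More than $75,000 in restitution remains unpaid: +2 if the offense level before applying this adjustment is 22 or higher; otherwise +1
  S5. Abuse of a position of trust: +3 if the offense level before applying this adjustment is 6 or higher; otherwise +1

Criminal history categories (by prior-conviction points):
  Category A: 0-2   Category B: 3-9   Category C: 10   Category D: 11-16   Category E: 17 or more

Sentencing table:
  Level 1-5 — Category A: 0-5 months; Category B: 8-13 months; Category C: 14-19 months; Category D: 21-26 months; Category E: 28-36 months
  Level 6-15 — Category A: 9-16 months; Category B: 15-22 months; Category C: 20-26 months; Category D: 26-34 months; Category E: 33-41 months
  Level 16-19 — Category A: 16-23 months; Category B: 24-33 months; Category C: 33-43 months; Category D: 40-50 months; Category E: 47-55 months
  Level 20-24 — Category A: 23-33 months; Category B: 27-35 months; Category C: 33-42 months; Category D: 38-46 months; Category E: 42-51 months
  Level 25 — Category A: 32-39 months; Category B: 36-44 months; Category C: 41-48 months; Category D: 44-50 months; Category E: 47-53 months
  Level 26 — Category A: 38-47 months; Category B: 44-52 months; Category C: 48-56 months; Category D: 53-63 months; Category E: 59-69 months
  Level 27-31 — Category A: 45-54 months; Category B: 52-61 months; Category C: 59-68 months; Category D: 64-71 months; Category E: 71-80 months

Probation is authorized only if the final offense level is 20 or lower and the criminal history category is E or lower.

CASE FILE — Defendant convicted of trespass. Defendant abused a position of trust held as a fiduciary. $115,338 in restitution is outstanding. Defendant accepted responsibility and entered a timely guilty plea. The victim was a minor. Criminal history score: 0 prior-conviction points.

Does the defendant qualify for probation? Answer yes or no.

Base offense level for trespass: 10.
S1 applies: 10 − 3 = 7.
S3 applies: 7 + 2 = 9.
S4 applies (level before this adjustment is 9 < 22, so +1): 9 + 1 = 10.
S5 applies (level before this adjustment is 10 ≥ 6, so +3): 10 + 3 = 13.
Final offense level: 13.
Criminal history: 0 prior points → Category A (0-2).
Level 13 falls in the 6-15 band.
Grid: Level 6-15 × Category A = 9-16 months.
Probation check: level 13 ≤ 20 and category A ≤ E → eligible.

Yes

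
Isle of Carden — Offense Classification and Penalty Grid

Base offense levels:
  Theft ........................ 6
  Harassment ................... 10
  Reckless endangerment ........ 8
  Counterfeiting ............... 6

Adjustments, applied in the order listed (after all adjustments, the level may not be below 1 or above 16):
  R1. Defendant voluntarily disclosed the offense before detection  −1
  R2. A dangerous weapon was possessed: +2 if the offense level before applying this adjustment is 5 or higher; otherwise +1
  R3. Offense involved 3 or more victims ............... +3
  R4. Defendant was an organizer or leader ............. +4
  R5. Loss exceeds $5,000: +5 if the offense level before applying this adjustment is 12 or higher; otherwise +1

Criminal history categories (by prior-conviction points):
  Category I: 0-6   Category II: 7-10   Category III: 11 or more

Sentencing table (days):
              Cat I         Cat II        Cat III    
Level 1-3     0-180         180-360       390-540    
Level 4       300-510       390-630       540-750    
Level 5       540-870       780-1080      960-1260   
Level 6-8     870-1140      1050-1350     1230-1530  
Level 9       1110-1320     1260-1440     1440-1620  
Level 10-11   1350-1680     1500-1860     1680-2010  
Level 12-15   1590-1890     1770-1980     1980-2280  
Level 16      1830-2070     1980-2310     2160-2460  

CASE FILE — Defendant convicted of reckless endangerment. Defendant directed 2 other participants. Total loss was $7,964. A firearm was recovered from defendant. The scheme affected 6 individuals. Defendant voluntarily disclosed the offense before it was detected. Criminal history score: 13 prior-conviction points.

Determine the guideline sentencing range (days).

2160-2460 days

Base offense level for reckless endangerment: 8.
R1 applies: 8 − 1 = 7.
R2 applies (level before this adjustment is 7 ≥ 5, so +2): 7 + 2 = 9.
R3 applies: 9 + 3 = 12.
R4 applies: 12 + 4 = 16.
R5 applies (level before this adjustment is 16 ≥ 12, so +5): 16 + 5 = 21.
Level 21 exceeds the maximum of 16; capped at 16.
Final offense level: 16.
Criminal history: 13 prior points → Category III (11+).
Level 16 falls in the 16 band.
Grid: Level 16 × Category III = 2160-2460 days.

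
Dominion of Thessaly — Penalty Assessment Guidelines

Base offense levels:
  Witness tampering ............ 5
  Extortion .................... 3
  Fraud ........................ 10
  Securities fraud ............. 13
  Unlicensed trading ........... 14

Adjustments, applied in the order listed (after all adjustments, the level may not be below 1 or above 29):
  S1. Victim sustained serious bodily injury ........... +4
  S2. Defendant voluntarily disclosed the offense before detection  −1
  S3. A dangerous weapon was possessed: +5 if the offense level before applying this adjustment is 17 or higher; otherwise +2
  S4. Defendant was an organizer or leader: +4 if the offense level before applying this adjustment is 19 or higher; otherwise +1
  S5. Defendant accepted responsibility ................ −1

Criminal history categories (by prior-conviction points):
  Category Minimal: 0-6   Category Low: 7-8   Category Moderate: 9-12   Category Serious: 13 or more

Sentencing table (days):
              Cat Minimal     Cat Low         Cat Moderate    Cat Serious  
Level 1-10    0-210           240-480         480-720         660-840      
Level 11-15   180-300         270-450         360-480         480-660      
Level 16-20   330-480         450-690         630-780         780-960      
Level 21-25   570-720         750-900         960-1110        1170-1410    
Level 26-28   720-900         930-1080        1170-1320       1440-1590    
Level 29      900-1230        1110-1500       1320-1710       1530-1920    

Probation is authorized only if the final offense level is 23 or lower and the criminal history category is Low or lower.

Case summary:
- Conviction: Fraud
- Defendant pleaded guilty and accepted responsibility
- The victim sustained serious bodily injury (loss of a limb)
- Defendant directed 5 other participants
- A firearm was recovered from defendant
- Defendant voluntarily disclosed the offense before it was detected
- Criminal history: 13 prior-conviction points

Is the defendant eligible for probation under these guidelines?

No

Base offense level for fraud: 10.
S1 applies: 10 + 4 = 14.
S2 applies: 14 − 1 = 13.
S3 applies (level before this adjustment is 13 < 17, so +2): 13 + 2 = 15.
S4 applies (level before this adjustment is 15 < 19, so +1): 15 + 1 = 16.
S5 applies: 16 − 1 = 15.
Final offense level: 15.
Criminal history: 13 prior points → Category Serious (13+).
Level 15 falls in the 11-15 band.
Grid: Level 11-15 × Category Serious = 480-660 days.
Probation check: level 15 ≤ 23 and category Serious > Low → not eligible.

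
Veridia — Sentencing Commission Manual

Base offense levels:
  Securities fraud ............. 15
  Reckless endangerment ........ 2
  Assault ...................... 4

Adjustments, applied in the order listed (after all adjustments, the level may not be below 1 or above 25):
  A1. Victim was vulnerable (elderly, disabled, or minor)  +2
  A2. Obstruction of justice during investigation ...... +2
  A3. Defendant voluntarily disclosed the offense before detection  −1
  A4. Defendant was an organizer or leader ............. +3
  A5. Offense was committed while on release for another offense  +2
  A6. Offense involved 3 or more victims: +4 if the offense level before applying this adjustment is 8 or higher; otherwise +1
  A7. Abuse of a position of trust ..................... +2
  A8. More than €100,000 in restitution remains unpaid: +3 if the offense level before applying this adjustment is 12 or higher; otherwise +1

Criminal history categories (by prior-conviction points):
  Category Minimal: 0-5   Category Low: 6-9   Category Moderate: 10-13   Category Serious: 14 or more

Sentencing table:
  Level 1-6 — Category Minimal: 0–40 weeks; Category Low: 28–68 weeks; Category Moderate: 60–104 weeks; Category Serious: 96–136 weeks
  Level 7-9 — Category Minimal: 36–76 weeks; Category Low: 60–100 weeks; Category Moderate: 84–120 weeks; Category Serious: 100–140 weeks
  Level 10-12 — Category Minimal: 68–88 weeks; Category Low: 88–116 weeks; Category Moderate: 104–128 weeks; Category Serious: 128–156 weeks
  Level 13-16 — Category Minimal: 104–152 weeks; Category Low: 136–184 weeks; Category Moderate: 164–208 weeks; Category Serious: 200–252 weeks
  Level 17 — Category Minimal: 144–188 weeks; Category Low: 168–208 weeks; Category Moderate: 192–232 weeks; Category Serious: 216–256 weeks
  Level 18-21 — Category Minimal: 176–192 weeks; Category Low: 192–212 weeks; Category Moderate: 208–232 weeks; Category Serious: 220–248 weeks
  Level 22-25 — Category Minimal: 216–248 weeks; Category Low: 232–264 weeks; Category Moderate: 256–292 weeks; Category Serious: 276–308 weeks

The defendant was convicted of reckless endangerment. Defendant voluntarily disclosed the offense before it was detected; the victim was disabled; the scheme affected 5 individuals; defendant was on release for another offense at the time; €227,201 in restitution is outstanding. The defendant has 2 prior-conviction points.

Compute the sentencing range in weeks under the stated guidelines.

Base offense level for reckless endangerment: 2.
A1 applies: 2 + 2 = 4.
A3 applies: 4 − 1 = 3.
A4 does not apply.
A5 applies: 3 + 2 = 5.
A6 applies (level before this adjustment is 5 < 8, so +1): 5 + 1 = 6.
A8 applies (level before this adjustment is 6 < 12, so +1): 6 + 1 = 7.
Final offense level: 7.
Criminal history: 2 prior points → Category Minimal (0-5).
Level 7 falls in the 7-9 band.
Grid: Level 7-9 × Category Minimal = 36-76 weeks.

36-76 weeks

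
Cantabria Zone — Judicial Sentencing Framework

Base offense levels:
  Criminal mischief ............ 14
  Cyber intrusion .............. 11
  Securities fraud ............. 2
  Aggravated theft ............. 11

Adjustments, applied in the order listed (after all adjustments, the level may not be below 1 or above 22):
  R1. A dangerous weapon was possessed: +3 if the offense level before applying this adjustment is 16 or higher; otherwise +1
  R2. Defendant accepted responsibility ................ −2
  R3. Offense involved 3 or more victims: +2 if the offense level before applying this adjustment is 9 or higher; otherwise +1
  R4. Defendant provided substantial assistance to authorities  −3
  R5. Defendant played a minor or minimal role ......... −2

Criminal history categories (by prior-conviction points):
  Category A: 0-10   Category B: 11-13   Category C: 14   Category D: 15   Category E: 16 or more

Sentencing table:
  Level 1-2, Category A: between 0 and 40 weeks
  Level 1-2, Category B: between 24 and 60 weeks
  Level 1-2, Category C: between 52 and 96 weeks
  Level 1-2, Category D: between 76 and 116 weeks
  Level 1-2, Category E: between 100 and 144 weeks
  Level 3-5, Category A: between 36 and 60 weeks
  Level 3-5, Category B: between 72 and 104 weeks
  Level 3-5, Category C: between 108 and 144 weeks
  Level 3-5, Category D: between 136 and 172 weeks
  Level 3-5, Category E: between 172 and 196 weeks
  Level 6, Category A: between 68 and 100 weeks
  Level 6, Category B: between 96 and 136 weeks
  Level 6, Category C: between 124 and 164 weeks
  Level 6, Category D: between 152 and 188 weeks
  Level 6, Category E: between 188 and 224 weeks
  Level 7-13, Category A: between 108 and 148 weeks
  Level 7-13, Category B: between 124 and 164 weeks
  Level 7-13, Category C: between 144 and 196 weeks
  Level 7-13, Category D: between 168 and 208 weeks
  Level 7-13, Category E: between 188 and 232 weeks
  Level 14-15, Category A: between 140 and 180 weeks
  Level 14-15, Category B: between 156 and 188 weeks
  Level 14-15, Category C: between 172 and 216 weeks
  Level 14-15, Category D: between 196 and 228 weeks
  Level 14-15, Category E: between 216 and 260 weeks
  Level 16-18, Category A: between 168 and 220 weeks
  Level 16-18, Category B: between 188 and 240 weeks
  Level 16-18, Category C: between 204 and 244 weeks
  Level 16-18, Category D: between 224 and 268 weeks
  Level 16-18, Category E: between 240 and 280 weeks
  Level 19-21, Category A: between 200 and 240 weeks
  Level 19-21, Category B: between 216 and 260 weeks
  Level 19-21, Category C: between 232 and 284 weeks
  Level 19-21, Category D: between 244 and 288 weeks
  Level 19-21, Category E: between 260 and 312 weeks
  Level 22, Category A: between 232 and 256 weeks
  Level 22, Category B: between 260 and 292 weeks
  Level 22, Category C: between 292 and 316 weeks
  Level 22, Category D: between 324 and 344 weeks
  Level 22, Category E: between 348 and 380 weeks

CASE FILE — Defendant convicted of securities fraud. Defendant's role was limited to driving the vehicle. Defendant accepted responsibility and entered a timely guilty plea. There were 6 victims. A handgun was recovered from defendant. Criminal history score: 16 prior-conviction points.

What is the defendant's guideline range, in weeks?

100-144 weeks

Base offense level for securities fraud: 2.
R1 applies (level before this adjustment is 2 < 16, so +1): 2 + 1 = 3.
R2 applies: 3 − 2 = 1.
R3 applies (level before this adjustment is 1 < 9, so +1): 1 + 1 = 2.
R5 applies: 2 − 2 = 0.
Level 0 is below the minimum of 1; floored at 1.
Final offense level: 1.
Criminal history: 16 prior points → Category E (16+).
Level 1 falls in the 1-2 band.
Grid: Level 1-2 × Category E = 100-144 weeks.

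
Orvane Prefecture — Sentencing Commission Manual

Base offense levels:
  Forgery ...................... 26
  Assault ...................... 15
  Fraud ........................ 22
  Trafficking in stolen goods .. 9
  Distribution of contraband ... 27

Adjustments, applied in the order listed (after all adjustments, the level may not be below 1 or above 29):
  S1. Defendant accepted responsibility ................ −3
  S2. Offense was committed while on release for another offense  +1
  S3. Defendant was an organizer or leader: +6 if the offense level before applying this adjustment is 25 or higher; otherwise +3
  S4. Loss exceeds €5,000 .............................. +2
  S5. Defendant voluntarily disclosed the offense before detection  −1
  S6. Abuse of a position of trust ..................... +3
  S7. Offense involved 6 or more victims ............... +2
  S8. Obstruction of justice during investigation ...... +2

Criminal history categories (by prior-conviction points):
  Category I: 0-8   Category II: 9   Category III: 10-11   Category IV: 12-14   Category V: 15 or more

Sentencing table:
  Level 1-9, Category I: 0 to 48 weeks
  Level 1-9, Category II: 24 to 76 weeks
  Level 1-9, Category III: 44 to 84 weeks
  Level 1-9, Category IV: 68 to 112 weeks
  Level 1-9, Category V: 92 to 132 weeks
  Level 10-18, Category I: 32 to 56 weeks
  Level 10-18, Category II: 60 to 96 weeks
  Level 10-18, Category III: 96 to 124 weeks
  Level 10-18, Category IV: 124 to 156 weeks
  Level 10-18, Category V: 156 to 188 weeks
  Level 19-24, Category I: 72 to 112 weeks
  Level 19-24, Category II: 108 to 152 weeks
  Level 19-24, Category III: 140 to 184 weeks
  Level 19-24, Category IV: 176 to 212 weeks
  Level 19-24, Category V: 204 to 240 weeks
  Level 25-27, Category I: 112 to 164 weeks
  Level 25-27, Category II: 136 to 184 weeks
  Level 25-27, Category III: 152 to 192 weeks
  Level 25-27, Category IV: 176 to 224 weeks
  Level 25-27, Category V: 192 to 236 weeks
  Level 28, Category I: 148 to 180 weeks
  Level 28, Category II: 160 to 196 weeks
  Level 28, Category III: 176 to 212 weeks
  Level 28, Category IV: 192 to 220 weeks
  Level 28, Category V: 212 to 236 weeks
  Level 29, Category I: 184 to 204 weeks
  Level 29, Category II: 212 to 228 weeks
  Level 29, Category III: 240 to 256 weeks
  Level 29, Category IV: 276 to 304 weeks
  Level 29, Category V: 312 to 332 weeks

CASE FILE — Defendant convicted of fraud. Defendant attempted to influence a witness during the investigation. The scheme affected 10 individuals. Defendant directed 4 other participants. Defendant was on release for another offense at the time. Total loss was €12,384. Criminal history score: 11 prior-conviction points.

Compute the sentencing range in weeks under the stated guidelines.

Base offense level for fraud: 22.
S2 applies: 22 + 1 = 23.
S3 applies (level before this adjustment is 23 < 25, so +3): 23 + 3 = 26.
S4 applies: 26 + 2 = 28.
S5 does not apply.
S7 applies: 28 + 2 = 30.
S8 applies: 30 + 2 = 32.
Level 32 exceeds the maximum of 29; capped at 29.
Final offense level: 29.
Criminal history: 11 prior points → Category III (10-11).
Level 29 falls in the 29 band.
Grid: Level 29 × Category III = 240-256 weeks.

240-256 weeks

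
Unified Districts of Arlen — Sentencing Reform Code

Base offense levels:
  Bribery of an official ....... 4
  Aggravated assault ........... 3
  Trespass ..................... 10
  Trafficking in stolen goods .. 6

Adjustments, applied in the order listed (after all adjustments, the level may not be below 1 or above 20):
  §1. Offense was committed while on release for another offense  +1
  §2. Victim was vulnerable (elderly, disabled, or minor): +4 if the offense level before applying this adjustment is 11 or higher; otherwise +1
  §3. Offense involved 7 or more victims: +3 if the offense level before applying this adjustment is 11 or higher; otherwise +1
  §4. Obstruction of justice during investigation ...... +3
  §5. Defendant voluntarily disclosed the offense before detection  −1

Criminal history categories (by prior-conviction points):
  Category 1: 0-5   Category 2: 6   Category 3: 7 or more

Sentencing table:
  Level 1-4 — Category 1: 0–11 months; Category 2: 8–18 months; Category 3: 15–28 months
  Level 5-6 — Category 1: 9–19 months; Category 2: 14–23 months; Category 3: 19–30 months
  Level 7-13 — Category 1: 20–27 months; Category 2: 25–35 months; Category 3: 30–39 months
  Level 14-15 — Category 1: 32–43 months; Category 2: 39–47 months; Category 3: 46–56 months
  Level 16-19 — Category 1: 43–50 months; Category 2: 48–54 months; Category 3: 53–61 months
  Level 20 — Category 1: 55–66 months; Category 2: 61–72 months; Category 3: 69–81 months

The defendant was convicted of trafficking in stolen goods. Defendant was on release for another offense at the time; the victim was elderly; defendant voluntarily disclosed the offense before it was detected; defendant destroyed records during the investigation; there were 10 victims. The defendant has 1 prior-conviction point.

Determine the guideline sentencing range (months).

20-27 months

Base offense level for trafficking in stolen goods: 6.
§1 applies: 6 + 1 = 7.
§2 applies (level before this adjustment is 7 < 11, so +1): 7 + 1 = 8.
§3 applies (level before this adjustment is 8 < 11, so +1): 8 + 1 = 9.
§4 applies: 9 + 3 = 12.
§5 applies: 12 − 1 = 11.
Final offense level: 11.
Criminal history: 1 prior point → Category 1 (0-5).
Level 11 falls in the 7-13 band.
Grid: Level 7-13 × Category 1 = 20-27 months.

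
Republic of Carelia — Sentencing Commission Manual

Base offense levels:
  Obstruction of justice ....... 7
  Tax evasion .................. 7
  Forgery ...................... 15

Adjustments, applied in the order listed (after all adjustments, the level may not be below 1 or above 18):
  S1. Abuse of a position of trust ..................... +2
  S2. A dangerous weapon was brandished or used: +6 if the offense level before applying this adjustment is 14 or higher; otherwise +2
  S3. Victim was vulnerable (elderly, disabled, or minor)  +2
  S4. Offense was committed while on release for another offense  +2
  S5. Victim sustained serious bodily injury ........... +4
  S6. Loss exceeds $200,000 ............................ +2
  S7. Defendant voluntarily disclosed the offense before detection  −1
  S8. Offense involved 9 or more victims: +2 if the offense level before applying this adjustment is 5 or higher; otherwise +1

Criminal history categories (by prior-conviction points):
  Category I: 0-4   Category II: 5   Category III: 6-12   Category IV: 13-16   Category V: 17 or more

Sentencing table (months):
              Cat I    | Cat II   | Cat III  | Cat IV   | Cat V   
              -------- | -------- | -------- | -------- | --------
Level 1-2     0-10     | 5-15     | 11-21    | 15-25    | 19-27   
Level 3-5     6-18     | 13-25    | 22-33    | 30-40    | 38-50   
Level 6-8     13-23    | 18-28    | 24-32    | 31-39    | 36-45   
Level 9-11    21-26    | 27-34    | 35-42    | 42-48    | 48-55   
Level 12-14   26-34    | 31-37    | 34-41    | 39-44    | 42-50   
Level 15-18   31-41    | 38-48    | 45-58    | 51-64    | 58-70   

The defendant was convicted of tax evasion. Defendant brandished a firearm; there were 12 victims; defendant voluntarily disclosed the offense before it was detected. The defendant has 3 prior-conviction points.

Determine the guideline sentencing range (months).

Base offense level for tax evasion: 7.
S1 does not apply.
S2 applies (level before this adjustment is 7 < 14, so +2): 7 + 2 = 9.
S4 does not apply.
S6 does not apply.
S7 applies: 9 − 1 = 8.
S8 applies (level before this adjustment is 8 ≥ 5, so +2): 8 + 2 = 10.
Final offense level: 10.
Criminal history: 3 prior points → Category I (0-4).
Level 10 falls in the 9-11 band.
Grid: Level 9-11 × Category I = 21-26 months.

21-26 months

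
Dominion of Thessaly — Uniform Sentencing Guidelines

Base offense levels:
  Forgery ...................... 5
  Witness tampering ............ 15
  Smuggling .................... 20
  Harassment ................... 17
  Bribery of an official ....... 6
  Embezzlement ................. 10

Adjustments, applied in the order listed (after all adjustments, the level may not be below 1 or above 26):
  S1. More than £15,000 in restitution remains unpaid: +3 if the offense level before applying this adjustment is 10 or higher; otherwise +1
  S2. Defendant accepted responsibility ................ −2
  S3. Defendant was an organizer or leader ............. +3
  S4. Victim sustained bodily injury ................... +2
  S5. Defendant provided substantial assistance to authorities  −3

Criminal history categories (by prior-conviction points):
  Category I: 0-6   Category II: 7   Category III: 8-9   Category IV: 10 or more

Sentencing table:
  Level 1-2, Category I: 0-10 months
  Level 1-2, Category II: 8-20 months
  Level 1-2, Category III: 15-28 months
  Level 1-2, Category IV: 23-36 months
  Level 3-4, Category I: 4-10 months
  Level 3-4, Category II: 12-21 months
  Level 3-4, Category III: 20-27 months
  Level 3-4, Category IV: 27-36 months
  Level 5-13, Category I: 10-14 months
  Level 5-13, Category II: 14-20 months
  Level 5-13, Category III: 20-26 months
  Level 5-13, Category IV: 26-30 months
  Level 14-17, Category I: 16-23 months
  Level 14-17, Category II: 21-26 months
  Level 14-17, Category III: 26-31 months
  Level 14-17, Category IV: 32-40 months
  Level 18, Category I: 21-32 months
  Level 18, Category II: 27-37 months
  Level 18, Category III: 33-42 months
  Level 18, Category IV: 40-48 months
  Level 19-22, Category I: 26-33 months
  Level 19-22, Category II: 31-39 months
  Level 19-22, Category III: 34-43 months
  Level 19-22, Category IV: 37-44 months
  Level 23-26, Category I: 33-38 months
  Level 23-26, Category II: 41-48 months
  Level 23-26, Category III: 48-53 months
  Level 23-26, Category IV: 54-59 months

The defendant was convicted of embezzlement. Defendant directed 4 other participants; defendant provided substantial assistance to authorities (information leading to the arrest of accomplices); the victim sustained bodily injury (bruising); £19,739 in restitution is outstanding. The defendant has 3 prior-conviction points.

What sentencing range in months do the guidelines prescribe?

16-23 months

Base offense level for embezzlement: 10.
S1 applies (level before this adjustment is 10 ≥ 10, so +3): 10 + 3 = 13.
S3 applies: 13 + 3 = 16.
S4 applies: 16 + 2 = 18.
S5 applies: 18 − 3 = 15.
Final offense level: 15.
Criminal history: 3 prior points → Category I (0-6).
Level 15 falls in the 14-17 band.
Grid: Level 14-17 × Category I = 16-23 months.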